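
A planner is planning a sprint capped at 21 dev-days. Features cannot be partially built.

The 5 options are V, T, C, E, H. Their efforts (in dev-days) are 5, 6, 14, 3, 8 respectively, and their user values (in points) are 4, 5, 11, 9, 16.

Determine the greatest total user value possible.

Allowing fractional choices, the relaxed optimum would be about 33.2, but features are indivisible.
T + E + H: effort 6 + 3 + 8 = 17 ≤ 21, user value 5 + 9 + 16 = 30.
E + H: effort 3 + 8 = 11 ≤ 21, user value 9 + 16 = 25.
V + E + H: effort 5 + 3 + 8 = 16 ≤ 21, user value 4 + 9 + 16 = 29.
Best is T, E, and H with total user value 30.

30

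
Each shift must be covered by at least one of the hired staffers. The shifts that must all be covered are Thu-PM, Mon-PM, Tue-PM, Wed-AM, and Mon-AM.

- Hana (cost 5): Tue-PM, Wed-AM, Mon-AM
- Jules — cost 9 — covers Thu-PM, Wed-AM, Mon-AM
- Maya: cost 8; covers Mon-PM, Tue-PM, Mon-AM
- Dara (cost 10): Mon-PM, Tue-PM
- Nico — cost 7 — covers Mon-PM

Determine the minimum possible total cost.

This is an integer covering problem.
The greedy cost-per-new-shift heuristic would pick Hana, Nico, and Jules for 21, but a cheaper cover exists.
Choose Jules and Maya: together they cover Thu-PM, Mon-PM, Tue-PM, Wed-AM, Mon-AM — every shift.
Total cost: 9 + 8 = 17.
No cover costs less than 17.

17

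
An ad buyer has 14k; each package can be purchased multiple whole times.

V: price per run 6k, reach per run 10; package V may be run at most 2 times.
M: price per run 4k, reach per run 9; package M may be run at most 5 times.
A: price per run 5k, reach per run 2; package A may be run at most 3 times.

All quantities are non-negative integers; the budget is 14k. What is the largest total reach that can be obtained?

28

3×M: price 12 ≤ 14, reach 3·9 = 27.
1×V and 2×M: price 14 ≤ 14, reach 1·10 + 2·9 = 28.
Best is 28.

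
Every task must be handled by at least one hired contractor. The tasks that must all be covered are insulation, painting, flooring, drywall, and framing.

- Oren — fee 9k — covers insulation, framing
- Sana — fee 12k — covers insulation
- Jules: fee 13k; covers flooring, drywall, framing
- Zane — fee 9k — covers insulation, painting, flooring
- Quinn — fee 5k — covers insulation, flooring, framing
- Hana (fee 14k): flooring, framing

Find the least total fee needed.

22

This is a weighted set-cover instance.
The greedy cost-per-new-task heuristic would pick Quinn, Zane, and Jules for 27, but a cheaper cover exists.
Choose Jules and Zane: together they cover insulation, painting, flooring, drywall, framing — every task.
Total fee: 13 + 9 = 22.
No cover costs less than 22.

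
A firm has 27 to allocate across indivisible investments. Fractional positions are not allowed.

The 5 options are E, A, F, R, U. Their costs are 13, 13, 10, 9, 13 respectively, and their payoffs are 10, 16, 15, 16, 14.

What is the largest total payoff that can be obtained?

F + R: cost 10 + 9 = 19 ≤ 27, payoff 15 + 16 = 31.
A + R: cost 13 + 9 = 22 ≤ 27, payoff 16 + 16 = 32.
Best is A and R with total payoff 32.

32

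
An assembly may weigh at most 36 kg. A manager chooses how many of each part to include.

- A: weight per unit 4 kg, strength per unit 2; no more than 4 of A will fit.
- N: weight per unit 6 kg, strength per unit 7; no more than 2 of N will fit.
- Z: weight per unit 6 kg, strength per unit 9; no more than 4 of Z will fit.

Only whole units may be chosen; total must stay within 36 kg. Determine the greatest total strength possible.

50

Z has the best ratio (9/6); taking only Z gives at most 4×9 = 36 (stopped by the supply cap of 4).
Mixing does better — 2×N and 4×Z: weight 36 ≤ 36, strength 2·7 + 4·9 = 50.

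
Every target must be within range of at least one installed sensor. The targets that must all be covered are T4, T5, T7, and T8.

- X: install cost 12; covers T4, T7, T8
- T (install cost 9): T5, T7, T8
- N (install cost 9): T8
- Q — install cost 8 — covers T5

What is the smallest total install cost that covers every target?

This is an integer covering problem.
The greedy cost-per-new-target heuristic would pick T and X for 21, but a cheaper cover exists.
Choose X and Q: together they cover T4, T5, T7, T8 — every target.
Total install cost: 12 + 8 = 20.
No cover costs less than 20.

20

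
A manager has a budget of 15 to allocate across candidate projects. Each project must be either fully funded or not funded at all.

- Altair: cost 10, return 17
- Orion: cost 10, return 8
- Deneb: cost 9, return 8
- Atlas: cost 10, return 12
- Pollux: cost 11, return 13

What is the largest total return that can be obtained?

Allowing fractional choices, the relaxed optimum would be about 23.0, but projects are indivisible.
Altair: cost 10 ≤ 15, return 17.
Atlas: cost 10 ≤ 15, return 12.
Pollux: cost 11 ≤ 15, return 13.
Best is Altair with total return 17.

17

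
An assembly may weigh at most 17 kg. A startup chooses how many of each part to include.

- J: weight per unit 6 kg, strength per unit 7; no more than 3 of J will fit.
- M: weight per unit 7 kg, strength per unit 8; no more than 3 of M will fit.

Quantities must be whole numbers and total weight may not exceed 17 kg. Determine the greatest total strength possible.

16

J has the best ratio (7/6); taking only J gives at most 2×7 = 14 (stopped by the weight limit).
Mixing does better — 2×M: weight 14 ≤ 17, strength 2·8 = 16.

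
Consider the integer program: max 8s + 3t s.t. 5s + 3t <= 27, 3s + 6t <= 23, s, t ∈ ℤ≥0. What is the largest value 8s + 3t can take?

40

(s,t)=(5,0) is feasible, giving 40.
(s,t)=(4,1) is feasible, giving 35.
(s,t)=(4,0) is feasible, giving 32.
Maximum is 40 at (s,t)=(5,0).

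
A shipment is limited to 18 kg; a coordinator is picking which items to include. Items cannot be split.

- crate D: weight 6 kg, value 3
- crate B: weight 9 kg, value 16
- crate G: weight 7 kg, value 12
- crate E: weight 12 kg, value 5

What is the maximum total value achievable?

Allowing fractional choices, the relaxed optimum would be about 29.0, but items are indivisible.
crate B: weight 9 ≤ 18, value 16.
crate B + crate G: weight 9 + 7 = 16 ≤ 18, value 16 + 12 = 28.
crate D + crate B: weight 6 + 9 = 15 ≤ 18, value 3 + 16 = 19.
Best is crate B and crate G with total value 28.

28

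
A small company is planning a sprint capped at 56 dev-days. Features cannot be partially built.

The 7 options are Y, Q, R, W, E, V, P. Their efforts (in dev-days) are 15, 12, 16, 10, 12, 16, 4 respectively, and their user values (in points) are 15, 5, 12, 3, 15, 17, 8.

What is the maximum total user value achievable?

55

This is an integer program with binary decision variables.
Take Y, E, V, and P: effort 15 + 12 + 16 + 4 = 47 ≤ 56, user value 15 + 15 + 17 + 8 = 55.
No other feasible combination does better.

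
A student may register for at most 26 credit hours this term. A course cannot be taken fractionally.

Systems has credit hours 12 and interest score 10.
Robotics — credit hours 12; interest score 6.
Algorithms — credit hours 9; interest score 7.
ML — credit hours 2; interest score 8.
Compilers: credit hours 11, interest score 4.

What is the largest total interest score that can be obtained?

25

Treat it as a binary knapsack problem.
Systems + Robotics + ML: credit hours 12 + 12 + 2 = 26 ≤ 26, interest score 10 + 6 + 8 = 24.
Systems + Algorithms + ML: credit hours 12 + 9 + 2 = 23 ≤ 26, interest score 10 + 7 + 8 = 25.
Best is Systems, Algorithms, and ML with total interest score 25.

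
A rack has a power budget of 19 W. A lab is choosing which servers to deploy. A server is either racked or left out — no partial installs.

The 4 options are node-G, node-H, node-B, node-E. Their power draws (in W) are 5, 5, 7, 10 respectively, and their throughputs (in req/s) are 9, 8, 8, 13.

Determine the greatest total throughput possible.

25

This is an integer program with binary decision variables.
Allowing fractional choices, the relaxed optimum would be about 28.7, but servers are indivisible.
node-G + node-E: power draw 5 + 10 = 15 ≤ 19, throughput 9 + 13 = 22.
node-H + node-E: power draw 5 + 10 = 15 ≤ 19, throughput 8 + 13 = 21.
node-G + node-H + node-B: power draw 5 + 5 + 7 = 17 ≤ 19, throughput 9 + 8 + 8 = 25.
Best is node-G, node-H, and node-B with total throughput 25.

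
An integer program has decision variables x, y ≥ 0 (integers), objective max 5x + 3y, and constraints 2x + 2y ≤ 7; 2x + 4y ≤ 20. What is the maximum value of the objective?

Relaxing integrality, the LP optimum is 17.50 at (x,y) = (3.5, 0), which is not an integer point.
(x,y)=(3,0): 2·3+2·0=6≤7, 2·3+4·0=6≤20, objective 15.
(x,y)=(2,1): 2·2+2·1=6≤7, 2·2+4·1=8≤20, objective 13.
(x,y)=(2,0): 2·2+2·0=4≤7, 2·2+4·0=4≤20, objective 10.
No feasible integer point exceeds 15.

15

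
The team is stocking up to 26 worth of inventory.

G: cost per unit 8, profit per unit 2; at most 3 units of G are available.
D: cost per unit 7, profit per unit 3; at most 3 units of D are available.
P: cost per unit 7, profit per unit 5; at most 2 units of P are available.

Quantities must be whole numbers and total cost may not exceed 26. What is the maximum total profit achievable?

This is a bounded integer knapsack.
1×D and 2×P: cost 21 ≤ 26, profit 1·3 + 2·5 = 13.
1×G and 2×P: cost 22 ≤ 26, profit 1·2 + 2·5 = 12.
Best is 13.

13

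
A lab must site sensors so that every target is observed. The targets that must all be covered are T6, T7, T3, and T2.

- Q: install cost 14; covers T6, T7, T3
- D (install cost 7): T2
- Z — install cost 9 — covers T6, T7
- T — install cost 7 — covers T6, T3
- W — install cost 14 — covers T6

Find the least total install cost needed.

21

Choose Q and D: together they cover T6, T7, T3, T2 — every target.
Total install cost: 14 + 7 = 21.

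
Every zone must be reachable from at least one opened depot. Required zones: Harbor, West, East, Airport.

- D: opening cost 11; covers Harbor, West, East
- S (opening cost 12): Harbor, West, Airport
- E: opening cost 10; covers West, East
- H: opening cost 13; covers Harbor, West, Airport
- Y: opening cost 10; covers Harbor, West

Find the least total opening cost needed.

22

The greedy cost-per-new-zone heuristic would pick D and S for 23, but a cheaper cover exists.
Choose S and E: together they cover Harbor, West, East, Airport — every zone.
Total opening cost: 12 + 10 = 22.
No cover costs less than 22.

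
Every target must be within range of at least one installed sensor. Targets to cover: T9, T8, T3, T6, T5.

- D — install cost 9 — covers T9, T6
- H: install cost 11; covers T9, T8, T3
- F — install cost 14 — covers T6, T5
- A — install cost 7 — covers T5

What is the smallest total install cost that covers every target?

25

Choose H and F: together they cover T9, T8, T3, T6, T5 — every target.
Total install cost: 11 + 14 = 25.
No cover costs less than 25.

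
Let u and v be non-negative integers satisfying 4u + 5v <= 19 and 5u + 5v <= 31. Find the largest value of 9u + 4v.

36

(u,v)=(4,0) is feasible, giving 36.
(u,v)=(3,1) is feasible, giving 31.
The best lattice point is (4,0), giving 36.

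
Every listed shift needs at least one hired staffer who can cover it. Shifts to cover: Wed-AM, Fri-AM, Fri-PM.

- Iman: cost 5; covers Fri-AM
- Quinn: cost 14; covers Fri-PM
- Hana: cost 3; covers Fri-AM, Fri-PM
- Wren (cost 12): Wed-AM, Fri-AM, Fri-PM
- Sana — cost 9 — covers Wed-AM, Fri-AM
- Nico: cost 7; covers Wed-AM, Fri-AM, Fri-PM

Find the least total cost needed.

The greedy cost-per-new-shift heuristic would pick Hana and Nico for 10, but a cheaper cover exists.
Nico alone covers Wed-AM, Fri-AM, Fri-PM — every shift.
Total cost: 7.
No cover costs less than 7.

7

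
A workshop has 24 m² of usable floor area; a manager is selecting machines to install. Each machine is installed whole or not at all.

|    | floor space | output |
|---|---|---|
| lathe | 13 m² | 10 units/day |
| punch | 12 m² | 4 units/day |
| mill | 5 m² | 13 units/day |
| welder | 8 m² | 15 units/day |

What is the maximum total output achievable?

Allowing fractional choices, the relaxed optimum would be about 36.5, but machines are indivisible.
mill + welder: floor space 5 + 8 = 13 ≤ 24, output 13 + 15 = 28.
lathe + mill: floor space 13 + 5 = 18 ≤ 24, output 10 + 13 = 23.
lathe + welder: floor space 13 + 8 = 21 ≤ 24, output 10 + 15 = 25.
Best is mill and welder with total output 28.

28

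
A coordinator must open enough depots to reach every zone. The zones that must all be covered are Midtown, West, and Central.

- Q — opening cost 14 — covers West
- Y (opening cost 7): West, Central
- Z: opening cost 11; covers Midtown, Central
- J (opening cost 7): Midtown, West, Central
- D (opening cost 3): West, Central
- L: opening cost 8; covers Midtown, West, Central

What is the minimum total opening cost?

7

The greedy cost-per-new-zone heuristic would pick D and J for 10, but a cheaper cover exists.
J alone covers Midtown, West, Central — every zone.
Total opening cost: 7.
No cover costs less than 7.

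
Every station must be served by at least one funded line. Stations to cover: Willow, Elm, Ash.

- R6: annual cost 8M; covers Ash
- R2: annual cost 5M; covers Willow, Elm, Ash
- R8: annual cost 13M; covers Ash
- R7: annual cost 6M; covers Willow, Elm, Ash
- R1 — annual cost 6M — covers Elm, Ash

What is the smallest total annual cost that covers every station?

This is a weighted set-cover instance.
R2 alone covers Willow, Elm, Ash — every station.
Total annual cost: 5.

5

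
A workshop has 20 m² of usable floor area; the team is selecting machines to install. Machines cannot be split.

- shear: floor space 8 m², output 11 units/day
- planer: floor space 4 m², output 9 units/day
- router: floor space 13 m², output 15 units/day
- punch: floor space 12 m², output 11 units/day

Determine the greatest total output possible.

Allowing fractional choices, the relaxed optimum would be about 29.2, but machines are indivisible.
shear + punch: floor space 8 + 12 = 20 ≤ 20, output 11 + 11 = 22.
planer + router: floor space 4 + 13 = 17 ≤ 20, output 9 + 15 = 24.
shear + planer: floor space 8 + 4 = 12 ≤ 20, output 11 + 9 = 20.
Best is planer and router with total output 24.

24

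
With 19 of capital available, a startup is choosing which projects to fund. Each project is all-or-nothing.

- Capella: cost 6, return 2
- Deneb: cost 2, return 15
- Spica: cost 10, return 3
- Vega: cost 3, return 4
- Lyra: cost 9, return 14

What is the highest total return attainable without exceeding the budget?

33

Capella + Deneb + Lyra: cost 6 + 2 + 9 = 17 ≤ 19, return 2 + 15 + 14 = 31.
Deneb + Lyra: cost 2 + 9 = 11 ≤ 19, return 15 + 14 = 29.
Deneb + Vega + Lyra: cost 2 + 3 + 9 = 14 ≤ 19, return 15 + 4 + 14 = 33.
Best is Deneb, Vega, and Lyra with total return 33.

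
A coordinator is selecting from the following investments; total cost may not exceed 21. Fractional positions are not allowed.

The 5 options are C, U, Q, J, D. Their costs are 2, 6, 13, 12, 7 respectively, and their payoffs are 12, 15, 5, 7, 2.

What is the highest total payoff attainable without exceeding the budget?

34

Treat it as a binary knapsack problem.
Allowing fractional choices, the relaxed optimum would be about 34.4, but investments are indivisible.
C + U + Q: cost 2 + 6 + 13 = 21 ≤ 21, payoff 12 + 15 + 5 = 32.
C + U + J: cost 2 + 6 + 12 = 20 ≤ 21, payoff 12 + 15 + 7 = 34.
C + U + D: cost 2 + 6 + 7 = 15 ≤ 21, payoff 12 + 15 + 2 = 29.
Best is C, U, and J with total payoff 34.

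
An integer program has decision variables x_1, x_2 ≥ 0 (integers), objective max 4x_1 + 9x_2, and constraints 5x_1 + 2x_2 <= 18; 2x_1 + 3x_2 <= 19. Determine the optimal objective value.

54

The continuous relaxation peaks at (0, 6.33) with value 57.00; rounding to a feasible lattice point costs some objective.
(x_1,x_2)=(0,6): 5·0+2·6=12≤18, 2·0+3·6=18≤19, objective 54.
(x_1,x_2)=(1,5): 5·1+2·5=15≤18, 2·1+3·5=17≤19, objective 49.
(x_1,x_2)=(0,5): 5·0+2·5=10≤18, 2·0+3·5=15≤19, objective 45.
No feasible integer point exceeds 54.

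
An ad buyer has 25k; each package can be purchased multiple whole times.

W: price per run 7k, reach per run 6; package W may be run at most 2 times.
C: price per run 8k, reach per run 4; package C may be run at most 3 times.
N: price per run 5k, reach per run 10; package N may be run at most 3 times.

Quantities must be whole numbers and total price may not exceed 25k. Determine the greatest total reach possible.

Take 1×W and 3×N: price 22 ≤ 25, reach 1·6 + 3·10 = 36.
N has the best ratio (10/5) and is taken to its limit of 3; remaining capacity is filled optimally with the others.

36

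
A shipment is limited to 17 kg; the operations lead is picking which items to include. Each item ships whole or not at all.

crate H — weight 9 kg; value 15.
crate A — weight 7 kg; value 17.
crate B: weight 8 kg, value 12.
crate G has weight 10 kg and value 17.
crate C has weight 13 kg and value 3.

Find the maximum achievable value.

crate A + crate G: weight 7 + 10 = 17 ≤ 17, value 17 + 17 = 34.
crate H + crate A: weight 9 + 7 = 16 ≤ 17, value 15 + 17 = 32.
Best is crate A and crate G with total value 34.

34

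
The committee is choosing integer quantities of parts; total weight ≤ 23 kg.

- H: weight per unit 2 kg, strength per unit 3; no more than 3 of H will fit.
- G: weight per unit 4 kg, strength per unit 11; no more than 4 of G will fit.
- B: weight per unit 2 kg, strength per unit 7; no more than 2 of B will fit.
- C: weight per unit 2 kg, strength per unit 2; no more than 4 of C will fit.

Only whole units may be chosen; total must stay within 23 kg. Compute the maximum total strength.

61

B has the best ratio (7/2); taking only B gives at most 2×7 = 14 (stopped by the supply cap of 2).
Mixing does better — 1×H, 4×G, and 2×B: weight 22 ≤ 23, strength 1·3 + 4·11 + 2·7 = 61.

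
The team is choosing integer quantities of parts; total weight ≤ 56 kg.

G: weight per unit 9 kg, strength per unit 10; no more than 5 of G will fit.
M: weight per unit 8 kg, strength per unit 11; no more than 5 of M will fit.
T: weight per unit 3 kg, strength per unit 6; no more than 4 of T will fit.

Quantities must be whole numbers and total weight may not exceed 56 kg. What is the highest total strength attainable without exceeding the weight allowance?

79

T has the best ratio (6/3); taking only T gives at most 4×6 = 24 (stopped by the supply cap of 4).
Mixing does better — 5×M and 4×T: weight 52 ≤ 56, strength 5·11 + 4·6 = 79.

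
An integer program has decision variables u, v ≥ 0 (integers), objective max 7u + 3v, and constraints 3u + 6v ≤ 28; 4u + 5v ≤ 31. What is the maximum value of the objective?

49

The continuous relaxation peaks at (7.75, 0) with value 54.25; rounding to a feasible lattice point costs some objective.
(u,v)=(7,0): 3·7+6·0=21≤28, 4·7+5·0=28≤31, objective 49.
(u,v)=(6,1): 3·6+6·1=24≤28, 4·6+5·1=29≤31, objective 45.
No feasible integer point exceeds 49.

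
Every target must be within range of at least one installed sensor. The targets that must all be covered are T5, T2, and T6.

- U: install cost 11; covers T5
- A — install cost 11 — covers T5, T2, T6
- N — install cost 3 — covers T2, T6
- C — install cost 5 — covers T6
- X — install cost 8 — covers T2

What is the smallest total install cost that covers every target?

11

The greedy cost-per-new-target heuristic would pick N and U for 14, but a cheaper cover exists.
A alone covers T5, T2, T6 — every target.
Total install cost: 11.
No cover costs less than 11.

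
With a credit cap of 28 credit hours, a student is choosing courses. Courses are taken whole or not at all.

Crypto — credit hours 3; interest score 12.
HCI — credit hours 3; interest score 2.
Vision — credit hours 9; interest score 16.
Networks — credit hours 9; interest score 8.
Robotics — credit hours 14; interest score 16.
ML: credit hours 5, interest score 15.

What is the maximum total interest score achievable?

This is an integer program with binary decision variables.
Take Crypto, Vision, Networks, and ML: credit hours 3 + 9 + 9 + 5 = 26 ≤ 28, interest score 12 + 16 + 8 + 15 = 51.
No other feasible combination does better.

51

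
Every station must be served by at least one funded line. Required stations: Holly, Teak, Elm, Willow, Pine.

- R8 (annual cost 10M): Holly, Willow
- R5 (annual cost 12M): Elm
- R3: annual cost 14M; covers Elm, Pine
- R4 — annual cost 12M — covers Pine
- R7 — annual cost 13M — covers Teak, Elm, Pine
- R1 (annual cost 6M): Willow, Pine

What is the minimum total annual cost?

23

The greedy cost-per-new-station heuristic would pick R1, R7, and R8 for 29, but a cheaper cover exists.
Choose R8 and R7: together they cover Holly, Teak, Elm, Willow, Pine — every station.
Total annual cost: 10 + 13 = 23.
No cover costs less than 23.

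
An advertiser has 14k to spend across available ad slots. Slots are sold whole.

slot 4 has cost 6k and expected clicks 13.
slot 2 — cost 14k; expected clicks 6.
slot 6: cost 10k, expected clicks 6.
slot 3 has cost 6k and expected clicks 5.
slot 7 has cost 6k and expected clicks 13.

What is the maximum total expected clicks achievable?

26

This is an integer program with binary decision variables.
Take slot 4 and slot 7: cost 6 + 6 = 12 ≤ 14, expected clicks 13 + 13 = 26.
No other feasible combination does better.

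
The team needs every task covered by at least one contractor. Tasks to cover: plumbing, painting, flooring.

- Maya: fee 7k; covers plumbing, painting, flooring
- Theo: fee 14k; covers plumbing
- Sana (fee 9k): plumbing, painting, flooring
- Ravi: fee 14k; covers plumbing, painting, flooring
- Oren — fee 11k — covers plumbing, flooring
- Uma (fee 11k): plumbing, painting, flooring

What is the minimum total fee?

Maya alone covers plumbing, painting, flooring — every task.
Total fee: 7.
No cover costs less than 7.

7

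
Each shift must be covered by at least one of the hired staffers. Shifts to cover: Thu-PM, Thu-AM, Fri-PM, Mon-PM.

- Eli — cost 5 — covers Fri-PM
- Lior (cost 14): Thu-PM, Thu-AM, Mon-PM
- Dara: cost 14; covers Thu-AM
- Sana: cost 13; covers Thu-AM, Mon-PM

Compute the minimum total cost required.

Choose Eli and Lior: together they cover Thu-PM, Thu-AM, Fri-PM, Mon-PM — every shift.
Total cost: 5 + 14 = 19.
No cover costs less than 19.

19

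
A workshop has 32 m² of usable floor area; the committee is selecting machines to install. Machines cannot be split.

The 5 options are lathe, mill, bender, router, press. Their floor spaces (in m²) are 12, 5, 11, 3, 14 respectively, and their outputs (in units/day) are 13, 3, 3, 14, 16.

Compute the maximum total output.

43

Allowing fractional choices, the relaxed optimum would be about 44.8, but machines are indivisible.
bender + router + press: floor space 11 + 3 + 14 = 28 ≤ 32, output 3 + 14 + 16 = 33.
lathe + router + press: floor space 12 + 3 + 14 = 29 ≤ 32, output 13 + 14 + 16 = 43.
mill + router + press: floor space 5 + 3 + 14 = 22 ≤ 32, output 3 + 14 + 16 = 33.
Best is lathe, router, and press with total output 43.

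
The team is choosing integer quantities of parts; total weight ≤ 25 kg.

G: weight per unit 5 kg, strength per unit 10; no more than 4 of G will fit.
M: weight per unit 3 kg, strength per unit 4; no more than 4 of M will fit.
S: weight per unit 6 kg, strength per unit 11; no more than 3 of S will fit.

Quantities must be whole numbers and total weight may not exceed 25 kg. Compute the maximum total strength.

46

Take 2×G, 1×M, and 2×S: weight 25 ≤ 25, strength 2·10 + 1·4 + 2·11 = 46.
No other integer combination yields more.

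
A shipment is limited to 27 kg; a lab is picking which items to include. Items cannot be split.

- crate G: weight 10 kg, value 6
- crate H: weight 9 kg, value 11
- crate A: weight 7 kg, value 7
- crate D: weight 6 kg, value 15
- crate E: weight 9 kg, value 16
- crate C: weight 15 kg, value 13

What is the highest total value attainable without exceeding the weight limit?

This is an integer program with binary decision variables.
Take crate H, crate D, and crate E: weight 9 + 6 + 9 = 24 ≤ 27, value 11 + 15 + 16 = 42.
No other feasible combination does better.

42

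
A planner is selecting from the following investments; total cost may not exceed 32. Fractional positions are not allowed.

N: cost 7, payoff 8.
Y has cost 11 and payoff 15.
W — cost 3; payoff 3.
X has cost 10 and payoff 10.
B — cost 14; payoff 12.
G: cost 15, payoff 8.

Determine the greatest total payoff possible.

Allowing fractional choices, the relaxed optimum would be about 36.9, but investments are indivisible.
N + Y + W + X: cost 7 + 11 + 3 + 10 = 31 ≤ 32, payoff 8 + 15 + 3 + 10 = 36.
N + Y + B: cost 7 + 11 + 14 = 32 ≤ 32, payoff 8 + 15 + 12 = 35.
Best is N, Y, W, and X with total payoff 36.

36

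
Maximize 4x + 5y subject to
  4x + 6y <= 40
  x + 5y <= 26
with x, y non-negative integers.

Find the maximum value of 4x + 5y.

(x,y)=(10,0): 4·10+6·0=40≤40, 1·10+5·0=10≤26, objective 40.
(x,y)=(9,0): 4·9+6·0=36≤40, 1·9+5·0=9≤26, objective 36.
No feasible integer point exceeds 40.

40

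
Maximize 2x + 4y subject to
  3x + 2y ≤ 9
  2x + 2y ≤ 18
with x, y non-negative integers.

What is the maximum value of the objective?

16

Relaxing integrality, the LP optimum is 18.00 at (x,y) = (0, 4.5), which is not an integer point.
(x,y)=(0,4): 3·0+2·4=8≤9, 2·0+2·4=8≤18, objective 16.
(x,y)=(1,3): 3·1+2·3=9≤9, 2·1+2·3=8≤18, objective 14.
(x,y)=(0,3): 3·0+2·3=6≤9, 2·0+2·3=6≤18, objective 12.
No feasible integer point exceeds 16.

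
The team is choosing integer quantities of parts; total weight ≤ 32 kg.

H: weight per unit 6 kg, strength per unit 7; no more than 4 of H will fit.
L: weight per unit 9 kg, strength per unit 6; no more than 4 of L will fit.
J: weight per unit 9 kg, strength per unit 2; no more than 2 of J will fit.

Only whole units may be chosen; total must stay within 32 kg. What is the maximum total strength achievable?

28

This is a bounded integer knapsack.
Take 4×H: weight 24 ≤ 32, strength 4·7 = 28.
H has the best ratio (7/6) and is taken to its limit of 4; remaining capacity is filled optimally with the others.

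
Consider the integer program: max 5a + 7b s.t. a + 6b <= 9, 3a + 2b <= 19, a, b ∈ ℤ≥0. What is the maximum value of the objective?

30

(a,b)=(6,0): 1·6+6·0=6≤9, 3·6+2·0=18≤19, objective 30.
(a,b)=(5,0): 1·5+6·0=5≤9, 3·5+2·0=15≤19, objective 25.
The best lattice point is (6,0), giving 30.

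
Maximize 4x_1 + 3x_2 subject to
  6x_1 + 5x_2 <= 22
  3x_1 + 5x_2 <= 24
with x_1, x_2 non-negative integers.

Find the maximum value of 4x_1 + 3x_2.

Relaxing integrality, the LP optimum is 14.67 at (x_1,x_2) = (3.67, 0), which is not an integer point.
(x_1,x_2)=(2,2): 6·2+5·2=22≤22, 3·2+5·2=16≤24, objective 14.
(x_1,x_2)=(1,3): 6·1+5·3=21≤22, 3·1+5·3=18≤24, objective 13.
(x_1,x_2)=(3,0): 6·3+5·0=18≤22, 3·3+5·0=9≤24, objective 12.
(x_1,x_2)=(2,1): 6·2+5·1=17≤22, 3·2+5·1=11≤24, objective 11.
Maximum is 14 at (x_1,x_2)=(2,2).

14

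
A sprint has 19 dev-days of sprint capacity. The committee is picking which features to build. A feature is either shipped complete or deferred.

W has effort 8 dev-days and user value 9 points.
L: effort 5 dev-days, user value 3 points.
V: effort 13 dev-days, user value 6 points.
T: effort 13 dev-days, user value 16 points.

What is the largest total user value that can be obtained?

19

Take L and T: effort 5 + 13 = 18 ≤ 19, user value 3 + 16 = 19.
No other feasible combination does better.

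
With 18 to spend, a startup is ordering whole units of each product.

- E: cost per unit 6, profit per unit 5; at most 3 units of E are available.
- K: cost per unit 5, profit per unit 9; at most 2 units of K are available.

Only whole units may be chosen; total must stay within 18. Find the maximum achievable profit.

K has the best ratio (9/5); taking only K gives at most 2×9 = 18 (stopped by the supply cap of 2).
Mixing does better — 1×E and 2×K: cost 16 ≤ 18, profit 1·5 + 2·9 = 23.

23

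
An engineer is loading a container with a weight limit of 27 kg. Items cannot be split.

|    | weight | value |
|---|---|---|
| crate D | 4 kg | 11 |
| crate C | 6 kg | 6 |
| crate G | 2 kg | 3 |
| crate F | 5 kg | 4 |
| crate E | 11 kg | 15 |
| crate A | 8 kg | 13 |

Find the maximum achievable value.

Take crate D, crate G, crate E, and crate A: weight 4 + 2 + 11 + 8 = 25 ≤ 27, value 11 + 3 + 15 + 13 = 42.
No other feasible combination does better.

42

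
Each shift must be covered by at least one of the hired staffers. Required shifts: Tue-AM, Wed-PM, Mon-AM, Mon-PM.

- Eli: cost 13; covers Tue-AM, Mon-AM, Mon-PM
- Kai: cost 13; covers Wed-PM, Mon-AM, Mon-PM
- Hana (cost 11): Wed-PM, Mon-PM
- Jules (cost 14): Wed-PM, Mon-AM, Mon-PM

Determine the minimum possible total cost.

This is a weighted set-cover instance.
Choose Eli and Hana: together they cover Tue-AM, Wed-PM, Mon-AM, Mon-PM — every shift.
Total cost: 13 + 11 = 24.
No cover costs less than 24.

24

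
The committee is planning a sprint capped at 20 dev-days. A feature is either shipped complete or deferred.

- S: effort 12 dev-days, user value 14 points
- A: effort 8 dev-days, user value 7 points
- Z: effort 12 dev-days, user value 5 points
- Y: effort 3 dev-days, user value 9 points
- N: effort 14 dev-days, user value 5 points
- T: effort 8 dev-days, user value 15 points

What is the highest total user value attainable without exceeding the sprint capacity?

This is an integer program with binary decision variables.
Take A, Y, and T: effort 8 + 3 + 8 = 19 ≤ 20, user value 7 + 9 + 15 = 31.
No other feasible combination does better.

31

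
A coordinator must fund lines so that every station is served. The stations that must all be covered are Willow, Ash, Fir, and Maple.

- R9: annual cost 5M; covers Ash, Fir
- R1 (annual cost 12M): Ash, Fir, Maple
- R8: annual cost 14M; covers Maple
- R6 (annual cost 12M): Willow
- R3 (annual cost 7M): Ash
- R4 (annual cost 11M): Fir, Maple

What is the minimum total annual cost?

The greedy cost-per-new-station heuristic would pick R9, R4, and R6 for 28, but a cheaper cover exists.
Choose R1 and R6: together they cover Willow, Ash, Fir, Maple — every station.
Total annual cost: 12 + 12 = 24.
No cover costs less than 24.

24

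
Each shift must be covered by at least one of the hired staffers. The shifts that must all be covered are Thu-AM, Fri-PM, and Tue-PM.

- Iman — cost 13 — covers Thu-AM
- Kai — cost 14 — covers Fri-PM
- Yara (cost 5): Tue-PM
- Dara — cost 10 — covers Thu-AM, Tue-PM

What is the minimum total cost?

This is a weighted set-cover instance.
The greedy cost-per-new-shift heuristic would pick Yara, Dara, and Kai for 29, but a cheaper cover exists.
Choose Kai and Dara: together they cover Thu-AM, Fri-PM, Tue-PM — every shift.
Total cost: 14 + 10 = 24.
No cover costs less than 24.

24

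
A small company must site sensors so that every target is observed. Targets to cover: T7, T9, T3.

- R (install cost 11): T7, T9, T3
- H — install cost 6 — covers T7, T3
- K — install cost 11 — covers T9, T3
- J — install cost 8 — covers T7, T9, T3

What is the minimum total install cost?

8

J alone covers T7, T9, T3 — every target.
Total install cost: 8.
No cover costs less than 8.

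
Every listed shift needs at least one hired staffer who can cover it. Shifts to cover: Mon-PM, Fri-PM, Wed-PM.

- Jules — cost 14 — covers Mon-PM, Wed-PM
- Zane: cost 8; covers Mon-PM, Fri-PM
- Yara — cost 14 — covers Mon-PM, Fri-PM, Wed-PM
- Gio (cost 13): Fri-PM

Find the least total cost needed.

14

Yara alone covers Mon-PM, Fri-PM, Wed-PM — every shift.
Total cost: 14.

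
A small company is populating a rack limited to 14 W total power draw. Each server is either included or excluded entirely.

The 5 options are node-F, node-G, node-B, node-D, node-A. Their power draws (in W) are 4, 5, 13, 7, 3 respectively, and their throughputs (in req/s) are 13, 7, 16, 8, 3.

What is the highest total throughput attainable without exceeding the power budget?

24

Treat it as a binary knapsack problem.
Allowing fractional choices, the relaxed optimum would be about 26.2, but servers are indivisible.
node-F + node-D: power draw 4 + 7 = 11 ≤ 14, throughput 13 + 8 = 21.
node-F + node-G + node-A: power draw 4 + 5 + 3 = 12 ≤ 14, throughput 13 + 7 + 3 = 23.
node-F + node-D + node-A: power draw 4 + 7 + 3 = 14 ≤ 14, throughput 13 + 8 + 3 = 24.
Best is node-F, node-D, and node-A with total throughput 24.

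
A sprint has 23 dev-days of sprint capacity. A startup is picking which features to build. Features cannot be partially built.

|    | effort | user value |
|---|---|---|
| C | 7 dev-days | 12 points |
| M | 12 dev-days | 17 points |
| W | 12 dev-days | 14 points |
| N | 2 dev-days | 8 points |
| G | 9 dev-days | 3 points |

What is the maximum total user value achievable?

Allowing fractional choices, the relaxed optimum would be about 39.3, but features are indivisible.
C + M + N: effort 7 + 12 + 2 = 21 ≤ 23, user value 12 + 17 + 8 = 37.
C + W + N: effort 7 + 12 + 2 = 21 ≤ 23, user value 12 + 14 + 8 = 34.
Best is C, M, and N with total user value 37.

37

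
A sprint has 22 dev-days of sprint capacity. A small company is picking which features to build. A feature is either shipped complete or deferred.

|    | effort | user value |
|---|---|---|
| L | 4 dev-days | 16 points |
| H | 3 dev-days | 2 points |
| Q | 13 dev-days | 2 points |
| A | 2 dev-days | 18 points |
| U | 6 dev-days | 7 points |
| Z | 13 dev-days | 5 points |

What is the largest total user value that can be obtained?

43

Allowing fractional choices, the relaxed optimum would be about 45.7, but features are indivisible.
L + H + A + U: effort 4 + 3 + 2 + 6 = 15 ≤ 22, user value 16 + 2 + 18 + 7 = 43.
L + H + A + Z: effort 4 + 3 + 2 + 13 = 22 ≤ 22, user value 16 + 2 + 18 + 5 = 41.
L + A + U: effort 4 + 2 + 6 = 12 ≤ 22, user value 16 + 18 + 7 = 41.
Best is L, H, A, and U with total user value 43.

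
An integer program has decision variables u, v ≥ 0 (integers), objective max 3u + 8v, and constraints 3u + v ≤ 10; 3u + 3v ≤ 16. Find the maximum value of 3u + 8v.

Relaxing integrality, the LP optimum is 42.67 at (u,v) = (0, 5.33), which is not an integer point.
(u,v)=(0,5): 3·0+1·5=5≤10, 3·0+3·5=15≤16, objective 40.
(u,v)=(1,4): 3·1+1·4=7≤10, 3·1+3·4=15≤16, objective 35.
(u,v)=(0,4): 3·0+1·4=4≤10, 3·0+3·4=12≤16, objective 32.
No feasible integer point exceeds 40.

40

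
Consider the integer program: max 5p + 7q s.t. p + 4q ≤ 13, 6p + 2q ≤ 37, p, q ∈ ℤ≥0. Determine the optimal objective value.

39

Relaxing integrality, the LP optimum is 40.77 at (p,q) = (5.55, 1.86), which is not an integer point.
(p,q)=(5,2): 1·5+4·2=13≤13, 6·5+2·2=34≤37, objective 39.
(p,q)=(4,2): 1·4+4·2=12≤13, 6·4+2·2=28≤37, objective 34.
(p,q)=(5,1): 1·5+4·1=9≤13, 6·5+2·1=32≤37, objective 32.
(p,q)=(6,0): 1·6+4·0=6≤13, 6·6+2·0=36≤37, objective 30.
Maximum is 39 at (p,q)=(5,2).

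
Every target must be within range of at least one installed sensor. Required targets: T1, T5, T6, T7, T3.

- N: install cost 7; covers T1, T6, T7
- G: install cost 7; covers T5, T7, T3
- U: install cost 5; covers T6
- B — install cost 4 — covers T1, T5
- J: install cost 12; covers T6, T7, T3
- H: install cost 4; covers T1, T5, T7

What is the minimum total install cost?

14

The greedy cost-per-new-target heuristic would pick H, U, and G for 16, but a cheaper cover exists.
Choose N and G: together they cover T1, T5, T6, T7, T3 — every target.
Total install cost: 7 + 7 = 14.
No cover costs less than 14.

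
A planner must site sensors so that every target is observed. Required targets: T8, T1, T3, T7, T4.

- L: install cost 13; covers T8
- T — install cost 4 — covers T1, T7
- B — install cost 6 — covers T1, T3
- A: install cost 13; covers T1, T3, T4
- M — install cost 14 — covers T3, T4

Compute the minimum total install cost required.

Choose L, T, and A: together they cover T8, T1, T3, T7, T4 — every target.
Total install cost: 13 + 4 + 13 = 30.

30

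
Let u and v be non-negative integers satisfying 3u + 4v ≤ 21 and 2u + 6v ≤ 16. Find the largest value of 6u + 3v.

(u,v)=(7,0): 3·7+4·0=21≤21, 2·7+6·0=14≤16, objective 42.
(u,v)=(6,0): 3·6+4·0=18≤21, 2·6+6·0=12≤16, objective 36.
No feasible integer point exceeds 42.

42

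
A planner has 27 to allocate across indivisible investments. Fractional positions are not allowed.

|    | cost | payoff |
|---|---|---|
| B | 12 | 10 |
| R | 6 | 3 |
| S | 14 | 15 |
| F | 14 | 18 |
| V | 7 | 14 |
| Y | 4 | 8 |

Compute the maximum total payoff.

Allowing fractional choices, the relaxed optimum would be about 42.1, but investments are indivisible.
R + F + V: cost 6 + 14 + 7 = 27 ≤ 27, payoff 3 + 18 + 14 = 35.
F + V + Y: cost 14 + 7 + 4 = 25 ≤ 27, payoff 18 + 14 + 8 = 40.
S + V + Y: cost 14 + 7 + 4 = 25 ≤ 27, payoff 15 + 14 + 8 = 37.
Best is F, V, and Y with total payoff 40.

40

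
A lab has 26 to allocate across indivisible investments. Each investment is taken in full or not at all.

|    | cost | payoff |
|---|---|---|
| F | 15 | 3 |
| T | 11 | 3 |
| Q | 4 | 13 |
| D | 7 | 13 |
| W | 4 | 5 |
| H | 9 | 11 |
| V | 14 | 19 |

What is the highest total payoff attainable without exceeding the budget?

45

Q + D + V: cost 4 + 7 + 14 = 25 ≤ 26, payoff 13 + 13 + 19 = 45.
Q + D + W + H: cost 4 + 7 + 4 + 9 = 24 ≤ 26, payoff 13 + 13 + 5 + 11 = 42.
Best is Q, D, and V with total payoff 45.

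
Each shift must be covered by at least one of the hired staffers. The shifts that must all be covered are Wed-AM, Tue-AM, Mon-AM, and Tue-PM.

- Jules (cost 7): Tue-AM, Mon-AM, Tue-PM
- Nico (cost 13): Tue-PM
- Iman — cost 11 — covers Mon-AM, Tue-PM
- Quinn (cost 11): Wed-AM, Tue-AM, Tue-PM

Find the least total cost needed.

18

Choose Jules and Quinn: together they cover Wed-AM, Tue-AM, Mon-AM, Tue-PM — every shift.
Total cost: 7 + 11 = 18.
No cover costs less than 18.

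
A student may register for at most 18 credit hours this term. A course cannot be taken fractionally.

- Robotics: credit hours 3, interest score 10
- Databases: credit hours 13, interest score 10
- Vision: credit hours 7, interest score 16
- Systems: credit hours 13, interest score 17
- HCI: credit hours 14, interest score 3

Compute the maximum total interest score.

Allowing fractional choices, the relaxed optimum would be about 36.5, but courses are indivisible.
Robotics + Systems: credit hours 3 + 13 = 16 ≤ 18, interest score 10 + 17 = 27.
Robotics + Vision: credit hours 3 + 7 = 10 ≤ 18, interest score 10 + 16 = 26.
Best is Robotics and Systems with total interest score 27.

27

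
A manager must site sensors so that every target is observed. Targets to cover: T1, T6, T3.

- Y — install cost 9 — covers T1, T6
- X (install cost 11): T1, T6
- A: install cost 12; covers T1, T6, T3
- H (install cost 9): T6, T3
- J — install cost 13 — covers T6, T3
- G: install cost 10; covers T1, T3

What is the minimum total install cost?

A alone covers T1, T6, T3 — every target.
Total install cost: 12.

12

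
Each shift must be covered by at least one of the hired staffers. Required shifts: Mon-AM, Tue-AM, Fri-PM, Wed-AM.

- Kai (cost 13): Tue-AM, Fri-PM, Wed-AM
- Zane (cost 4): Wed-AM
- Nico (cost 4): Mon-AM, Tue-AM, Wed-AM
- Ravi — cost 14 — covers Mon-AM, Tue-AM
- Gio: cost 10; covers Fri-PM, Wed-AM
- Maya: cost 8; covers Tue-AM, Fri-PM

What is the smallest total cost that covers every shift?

Choose Nico and Maya: together they cover Mon-AM, Tue-AM, Fri-PM, Wed-AM — every shift.
Total cost: 4 + 8 = 12.
No cover costs less than 12.

12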